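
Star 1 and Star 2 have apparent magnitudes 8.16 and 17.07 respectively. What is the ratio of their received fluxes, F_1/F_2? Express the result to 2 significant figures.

F_1/F_2 ≈ 3700

Δm = 8.16 − (17.07) = -8.91
Flux ratio = 10^(−0.4 Δm) = 10^(−0.4 × -8.91) = 10^3.564 = 3664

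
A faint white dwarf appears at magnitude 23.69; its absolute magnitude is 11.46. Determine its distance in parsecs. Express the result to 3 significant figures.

d ≈ 2790 pc

Distance modulus: m − M = 23.69 − (11.46) = 12.230
m − M = 5 log₁₀ d − 5
log₁₀ d = (m − M)/5 + 1 = 3.4460
d = 10^3.4460 = 2793 pc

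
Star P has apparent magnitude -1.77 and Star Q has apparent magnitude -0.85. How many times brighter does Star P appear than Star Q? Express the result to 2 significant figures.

2.3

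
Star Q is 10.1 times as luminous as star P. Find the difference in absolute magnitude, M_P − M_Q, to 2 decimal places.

Pogson: ΔM = −2.5 log₁₀(ratio) = −2.5 log₁₀(10.1) = −2.5 × 1.0043 = -2.511
Star Q is brighter so has the smaller magnitude: M_P − M_Q is positive.

M_P − M_Q ≈ 2.51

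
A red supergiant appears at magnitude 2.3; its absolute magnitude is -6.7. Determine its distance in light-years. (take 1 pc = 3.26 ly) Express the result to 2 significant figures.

d ≈ 2100 ly

Distance modulus: m − M = 2.3 − (-6.7) = 9.000
m − M = 5 log₁₀ d − 5
log₁₀ d = (m − M)/5 + 1 = 2.8000
d = 10^2.8000 = 631.0 pc
= 2057 ly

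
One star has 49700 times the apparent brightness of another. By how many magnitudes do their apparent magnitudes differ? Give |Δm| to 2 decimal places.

Pogson: Δm = −2.5 log₁₀(ratio) = −2.5 log₁₀(49700) = −2.5 × 4.6964 = -11.741

|Δm| ≈ 11.74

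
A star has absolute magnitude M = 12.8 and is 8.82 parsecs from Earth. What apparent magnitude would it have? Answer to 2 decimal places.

m = M + 5 log₁₀ d − 5 = 12.8 + 5·0.9455 − 5 = 12.527

m ≈ 12.53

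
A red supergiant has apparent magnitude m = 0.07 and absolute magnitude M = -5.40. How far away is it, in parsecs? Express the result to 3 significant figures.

d ≈ 124 pc

Distance modulus: m − M = 0.07 − (-5.40) = 5.470
m − M = 5 log₁₀ d − 5
log₁₀ d = (m − M)/5 + 1 = 2.0940
d = 10^2.0940 = 124.2 pc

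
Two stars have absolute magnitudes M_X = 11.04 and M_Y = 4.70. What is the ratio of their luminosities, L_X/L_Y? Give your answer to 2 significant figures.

L_X/L_Y ≈ 2.9×10^-3

ΔM = M_X − M_Y = 6.34
L_X/L_Y = 10^(−0.4 ΔM) = 10^-2.536 = 2.911×10^-3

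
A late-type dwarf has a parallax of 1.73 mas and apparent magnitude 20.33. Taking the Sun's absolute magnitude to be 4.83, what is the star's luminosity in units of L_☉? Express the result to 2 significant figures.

d = 1/p = 1000/1.73 mas = 578.0 pc
M = m − 5 log₁₀ d + 5 = 20.33 − 5·2.7620 + 5 = 11.520
M − M_☉ = 11.520 − 4.83 = 6.690
L/L_☉ = 10^(−0.4 × 6.690) = 2.108×10^-3

L/L_☉ ≈ 2.1×10^-3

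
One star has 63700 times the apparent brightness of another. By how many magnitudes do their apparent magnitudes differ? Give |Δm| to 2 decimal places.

|Δm| ≈ 12.01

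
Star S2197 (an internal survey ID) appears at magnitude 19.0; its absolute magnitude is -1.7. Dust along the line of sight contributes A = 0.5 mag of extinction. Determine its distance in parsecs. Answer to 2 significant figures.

d ≈ 110000 pc

m − M = 5 log₁₀(d/10 pc) + A  ⇒  19.0 − (-1.7) − 0.5 = 5 log₁₀(d/10)
20.200 = 5 log₁₀(d/10)
log₁₀ d = (m − M − A)/5 + 1 = 5.0400
d = 10^5.0400 = 109600 pc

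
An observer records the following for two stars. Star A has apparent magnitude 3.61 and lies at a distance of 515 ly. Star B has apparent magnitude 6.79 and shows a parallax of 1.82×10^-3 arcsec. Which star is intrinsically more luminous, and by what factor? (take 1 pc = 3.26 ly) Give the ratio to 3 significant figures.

Star A is more luminous, by a factor of 1.55.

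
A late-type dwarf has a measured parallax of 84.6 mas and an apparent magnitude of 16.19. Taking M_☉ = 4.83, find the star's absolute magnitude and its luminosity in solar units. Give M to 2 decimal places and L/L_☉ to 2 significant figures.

d = 1/p = 1000/84.6 mas = 11.82 pc
M = m − 5 log₁₀ d + 5 = 16.19 − 5·1.0726 + 5 = 15.827
M − M_☉ = 15.827 − 4.83 = 10.997
L/L_☉ = 10^(−0.4 × 10.997) = 3.993×10^-5

M ≈ 15.83; L/L_☉ ≈ 4.0×10^-5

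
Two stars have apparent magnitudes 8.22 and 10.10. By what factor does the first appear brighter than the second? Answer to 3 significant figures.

Δm = 8.22 − (10.10) = -1.88
Flux ratio = 10^(−0.4 Δm) = 10^(−0.4 × -1.88) = 10^0.752 = 5.649

5.65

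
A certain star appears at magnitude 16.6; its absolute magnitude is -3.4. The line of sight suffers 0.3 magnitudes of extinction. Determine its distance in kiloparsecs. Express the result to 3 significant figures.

m − M = 5 log₁₀(d/10 pc) + A  ⇒  16.6 − (-3.4) − 0.3 = 5 log₁₀(d/10)
19.700 = 5 log₁₀(d/10)
log₁₀ d = (m − M − A)/5 + 1 = 4.9400
d = 10^4.9400 = 87100 pc
= 87.10 kpc

d ≈ 87.1 kpc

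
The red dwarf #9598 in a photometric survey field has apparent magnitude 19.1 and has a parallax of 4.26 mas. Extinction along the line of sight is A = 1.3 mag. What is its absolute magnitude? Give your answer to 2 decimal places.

M ≈ 10.95

p = 4.26 mas = 4.26×10^-3″ → d = 1/p = 234.7 pc
5 log₁₀(d/10 pc) = 5 log₁₀(234.7) − 5 = 6.853
M = m − 5 log₁₀(d/10) − A = 19.1 − 6.853 − 1.3 = 10.947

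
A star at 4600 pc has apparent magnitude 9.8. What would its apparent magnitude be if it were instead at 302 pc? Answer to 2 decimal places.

Flux ∝ 1/d², so Δm = 5 log₁₀(d₂/d₁) = 5 log₁₀(302/4600) = -5.914
m₂ = m₁ + Δm = 9.8 + (-5.914) = 3.886

m ≈ 3.89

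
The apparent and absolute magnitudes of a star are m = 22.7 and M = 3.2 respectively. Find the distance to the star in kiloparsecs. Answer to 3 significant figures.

Distance modulus: m − M = 22.7 − (3.2) = 19.500
m − M = 5 log₁₀ d − 5
log₁₀ d = (m − M)/5 + 1 = 4.9000
d = 10^4.9000 = 79430 pc
= 79.43 kpc

d ≈ 79.4 kpc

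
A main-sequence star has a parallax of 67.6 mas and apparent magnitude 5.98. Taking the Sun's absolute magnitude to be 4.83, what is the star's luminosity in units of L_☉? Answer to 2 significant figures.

d = 1/p = 1000/67.6 mas = 14.79 pc
M = m − 5 log₁₀ d + 5 = 5.98 − 5·1.1701 + 5 = 5.130
M − M_☉ = 5.130 − 4.83 = 0.300
L/L_☉ = 10^(−0.4 × 0.300) = 0.7588

L/L_☉ ≈ 0.76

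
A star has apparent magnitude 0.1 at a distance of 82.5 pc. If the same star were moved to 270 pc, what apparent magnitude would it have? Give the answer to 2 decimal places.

Flux ∝ 1/d², so Δm = 5 log₁₀(d₂/d₁) = 5 log₁₀(270/82.5) = 2.575
m₂ = m₁ + Δm = 0.1 + (2.575) = 2.675

m ≈ 2.67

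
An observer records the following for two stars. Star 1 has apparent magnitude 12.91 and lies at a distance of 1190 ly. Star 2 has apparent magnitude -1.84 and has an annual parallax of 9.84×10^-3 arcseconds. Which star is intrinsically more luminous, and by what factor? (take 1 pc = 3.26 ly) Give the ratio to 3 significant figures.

Star 2 is more luminous, by a factor of 61600.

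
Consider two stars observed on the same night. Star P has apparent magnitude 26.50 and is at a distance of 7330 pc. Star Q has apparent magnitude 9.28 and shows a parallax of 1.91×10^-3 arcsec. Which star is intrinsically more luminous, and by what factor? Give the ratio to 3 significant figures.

Star Q is more luminous, by a factor of 39400.

Star P: M = m − 5 log₁₀ d + 5 = 26.50 − 5·3.8651 + 5 = 12.174
Star Q: d = 1/p = 1/1.91×10^-3″ = 523.6 pc
Star Q: M = m − 5 log₁₀ d + 5 = 9.28 − 5·2.7190 + 5 = 0.685
ΔM = M_P − M_Q = 12.174 − (0.685) = 11.489; smaller M is more luminous → Star Q.
L ratio = 10^(0.4 |ΔM|) = 10^4.596 = 39420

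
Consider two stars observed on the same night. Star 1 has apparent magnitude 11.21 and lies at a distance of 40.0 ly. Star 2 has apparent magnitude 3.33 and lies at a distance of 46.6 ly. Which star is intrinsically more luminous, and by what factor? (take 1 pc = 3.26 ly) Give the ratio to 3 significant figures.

Star 1: d = 40.0 ly / 3.26 = 12.27 pc
Star 1: M = m − 5 log₁₀ d + 5 = 11.21 − 5·1.0888 + 5 = 10.766
Star 2: d = 46.6 ly / 3.26 = 14.29 pc
Star 2: M = m − 5 log₁₀ d + 5 = 3.33 − 5·1.1552 + 5 = 2.554
ΔM = M_1 − M_2 = 10.766 − (2.554) = 8.212; smaller M is more luminous → Star 2.
L ratio = 10^(0.4 |ΔM|) = 10^3.285 = 1926

Star 2 is more luminous, by a factor of 1930.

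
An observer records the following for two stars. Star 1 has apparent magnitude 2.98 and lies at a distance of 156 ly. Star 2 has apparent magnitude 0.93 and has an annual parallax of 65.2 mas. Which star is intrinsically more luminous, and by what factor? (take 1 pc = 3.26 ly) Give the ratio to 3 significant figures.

Star 1: d = 156 ly / 3.26 = 47.85 pc
Star 1: M = m − 5 log₁₀ d + 5 = 2.98 − 5·1.6799 + 5 = -0.420
Star 2: p = 65.2 mas = 0.0652″ → d = 1/p = 15.34 pc
Star 2: M = m − 5 log₁₀ d + 5 = 0.93 − 5·1.1858 + 5 = 0.001
ΔM = M_1 − M_2 = -0.420 − (0.001) = -0.421; smaller M is more luminous → Star 1.
L ratio = 10^(0.4 |ΔM|) = 10^0.168 = 1.473

Star 1 is more luminous, by a factor of 1.47.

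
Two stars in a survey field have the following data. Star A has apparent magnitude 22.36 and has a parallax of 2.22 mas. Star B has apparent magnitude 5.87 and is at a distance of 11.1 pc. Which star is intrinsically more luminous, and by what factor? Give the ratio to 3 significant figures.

Star A: p = 2.22 mas = 2.22×10^-3″ → d = 1/p = 450.5 pc
Star A: M = m − 5 log₁₀ d + 5 = 22.36 − 5·2.6536 + 5 = 14.092
Star B: M = m − 5 log₁₀ d + 5 = 5.87 − 5·1.0453 + 5 = 5.643
ΔM = M_A − M_B = 14.092 − (5.643) = 8.448; smaller M is more luminous → Star B.
L ratio = 10^(0.4 |ΔM|) = 10^3.379 = 2395

Star B is more luminous, by a factor of 2400.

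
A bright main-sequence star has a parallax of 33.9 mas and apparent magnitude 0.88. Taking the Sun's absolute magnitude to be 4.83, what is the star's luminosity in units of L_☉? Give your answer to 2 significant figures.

d = 1/p = 1000/33.9 mas = 29.50 pc
M = m − 5 log₁₀ d + 5 = 0.88 − 5·1.4698 + 5 = -1.469
M − M_☉ = -1.469 − 4.83 = -6.299
L/L_☉ = 10^(−0.4 × -6.299) = 330.8

L/L_☉ ≈ 330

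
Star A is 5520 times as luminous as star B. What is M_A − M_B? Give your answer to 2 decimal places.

Pogson: ΔM = −2.5 log₁₀(ratio) = −2.5 log₁₀(5520) = −2.5 × 3.7419 = -9.355
Star A is brighter, so it has the smaller magnitude: the difference is negative.

M_A − M_B ≈ -9.35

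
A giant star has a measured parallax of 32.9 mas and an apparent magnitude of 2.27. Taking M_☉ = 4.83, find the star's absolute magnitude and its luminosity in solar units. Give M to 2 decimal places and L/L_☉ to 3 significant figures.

d = 1/p = 1000/32.9 mas = 30.40 pc
M = m − 5 log₁₀ d + 5 = 2.27 − 5·1.4828 + 5 = -0.144
M − M_☉ = -0.144 − 4.83 = -4.974
L/L_☉ = 10^(−0.4 × -4.974) = 97.64

M ≈ -0.14; L/L_☉ ≈ 97.6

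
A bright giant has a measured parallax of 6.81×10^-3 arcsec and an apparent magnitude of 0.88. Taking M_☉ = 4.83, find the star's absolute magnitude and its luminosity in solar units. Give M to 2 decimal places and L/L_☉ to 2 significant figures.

M ≈ -4.95; L/L_☉ ≈ 8200

d = 1/p = 1/6.81×10^-3″ = 146.8 pc
M = m − 5 log₁₀ d + 5 = 0.88 − 5·2.1669 + 5 = -4.954
M − M_☉ = -4.954 − 4.83 = -9.784
L/L_☉ = 10^(−0.4 × -9.784) = 8198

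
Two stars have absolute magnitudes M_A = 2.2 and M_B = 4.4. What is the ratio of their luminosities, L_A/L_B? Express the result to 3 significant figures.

L_A/L_B ≈ 7.59

ΔM = M_A − M_B = -2.2
L_A/L_B = 10^(−0.4 ΔM) = 10^0.880 = 7.586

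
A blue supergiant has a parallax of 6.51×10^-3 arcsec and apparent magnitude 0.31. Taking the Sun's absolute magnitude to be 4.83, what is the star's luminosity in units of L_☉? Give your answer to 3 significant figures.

d = 1/p = 1/6.51×10^-3″ = 153.6 pc
M = m − 5 log₁₀ d + 5 = 0.31 − 5·2.1864 + 5 = -5.622
M − M_☉ = -5.622 − 4.83 = -10.452
L/L_☉ = 10^(−0.4 × -10.452) = 15160

L/L_☉ ≈ 15200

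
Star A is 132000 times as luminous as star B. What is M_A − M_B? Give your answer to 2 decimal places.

M_A − M_B ≈ -12.80

Pogson: ΔM = −2.5 log₁₀(ratio) = −2.5 log₁₀(132000) = −2.5 × 5.1206 = -12.801
Star A is brighter, so it has the smaller magnitude: the difference is negative.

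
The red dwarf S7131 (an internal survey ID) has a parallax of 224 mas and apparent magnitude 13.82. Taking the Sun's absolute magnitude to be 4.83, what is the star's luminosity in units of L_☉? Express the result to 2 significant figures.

d = 1/p = 1000/224 mas = 4.464 pc
M = m − 5 log₁₀ d + 5 = 13.82 − 5·0.6498 + 5 = 15.571
M − M_☉ = 15.571 − 4.83 = 10.741
L/L_☉ = 10^(−0.4 × 10.741) = 5.052×10^-5

L/L_☉ ≈ 5.1×10^-5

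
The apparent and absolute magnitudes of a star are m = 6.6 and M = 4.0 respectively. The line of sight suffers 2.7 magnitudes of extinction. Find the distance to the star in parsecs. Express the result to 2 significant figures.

d ≈ 9.5 pc

m − M = 5 log₁₀(d/10 pc) + A  ⇒  6.6 − (4.0) − 2.7 = 5 log₁₀(d/10)
-0.100 = 5 log₁₀(d/10)
log₁₀ d = (m − M − A)/5 + 1 = 0.9800
d = 10^0.9800 = 9.550 pc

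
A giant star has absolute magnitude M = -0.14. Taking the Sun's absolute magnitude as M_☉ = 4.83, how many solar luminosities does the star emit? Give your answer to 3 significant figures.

L/L_☉ ≈ 97.3

M − M_☉ = -0.14 − 4.83 = -4.970
L/L_☉ = 10^(−0.4 (M − M_☉)) = 10^1.988 = 97.27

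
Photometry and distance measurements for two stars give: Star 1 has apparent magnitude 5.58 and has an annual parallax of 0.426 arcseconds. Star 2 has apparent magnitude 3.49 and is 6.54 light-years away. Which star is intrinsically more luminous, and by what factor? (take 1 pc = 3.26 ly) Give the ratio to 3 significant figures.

Star 2 is more luminous, by a factor of 5.01.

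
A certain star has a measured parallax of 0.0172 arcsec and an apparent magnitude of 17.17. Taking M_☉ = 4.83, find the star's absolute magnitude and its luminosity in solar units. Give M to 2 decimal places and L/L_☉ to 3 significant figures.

d = 1/p = 1/0.0172″ = 58.14 pc
M = m − 5 log₁₀ d + 5 = 17.17 − 5·1.7645 + 5 = 13.348
M − M_☉ = 13.348 − 4.83 = 8.518
L/L_☉ = 10^(−0.4 × 8.518) = 3.917×10^-4

M ≈ 13.35; L/L_☉ ≈ 3.92×10^-4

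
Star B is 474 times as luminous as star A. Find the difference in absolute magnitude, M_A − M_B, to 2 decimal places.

Pogson: ΔM = −2.5 log₁₀(ratio) = −2.5 log₁₀(474) = −2.5 × 2.6758 = -6.689
Star B is brighter so has the smaller magnitude: M_A − M_B is positive.

M_A − M_B ≈ 6.69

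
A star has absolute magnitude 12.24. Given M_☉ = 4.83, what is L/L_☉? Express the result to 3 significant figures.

L/L_☉ ≈ 1.09×10^-3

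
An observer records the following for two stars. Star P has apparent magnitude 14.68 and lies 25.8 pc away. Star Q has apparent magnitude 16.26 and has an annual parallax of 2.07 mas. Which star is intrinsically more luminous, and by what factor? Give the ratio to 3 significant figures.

Star P: M = m − 5 log₁₀ d + 5 = 14.68 − 5·1.4116 + 5 = 12.622
Star Q: p = 2.07 mas = 2.07×10^-3″ → d = 1/p = 483.1 pc
Star Q: M = m − 5 log₁₀ d + 5 = 16.26 − 5·2.6840 + 5 = 7.840
ΔM = M_P − M_Q = 12.622 − (7.840) = 4.782; smaller M is more luminous → Star Q.
L ratio = 10^(0.4 |ΔM|) = 10^1.913 = 81.81

Star Q is more luminous, by a factor of 81.8.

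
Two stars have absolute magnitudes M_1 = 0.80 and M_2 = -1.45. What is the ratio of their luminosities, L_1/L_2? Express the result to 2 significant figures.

L_1/L_2 ≈ 0.13

ΔM = M_1 − M_2 = 2.25
L_1/L_2 = 10^(−0.4 ΔM) = 10^-0.900 = 0.1259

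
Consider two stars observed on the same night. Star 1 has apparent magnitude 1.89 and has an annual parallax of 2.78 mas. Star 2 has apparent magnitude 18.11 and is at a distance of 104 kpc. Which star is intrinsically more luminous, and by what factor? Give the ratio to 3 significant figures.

Star 1: p = 2.78 mas = 2.78×10^-3″ → d = 1/p = 359.7 pc
Star 1: M = m − 5 log₁₀ d + 5 = 1.89 − 5·2.5560 + 5 = -5.890
Star 2: d = 104 kpc = 104000 pc
Star 2: M = m − 5 log₁₀ d + 5 = 18.11 − 5·5.0170 + 5 = -1.975
ΔM = M_1 − M_2 = -5.890 − (-1.975) = -3.915; smaller M is more luminous → Star 1.
L ratio = 10^(0.4 |ΔM|) = 10^1.566 = 36.80

Star 1 is more luminous, by a factor of 36.8.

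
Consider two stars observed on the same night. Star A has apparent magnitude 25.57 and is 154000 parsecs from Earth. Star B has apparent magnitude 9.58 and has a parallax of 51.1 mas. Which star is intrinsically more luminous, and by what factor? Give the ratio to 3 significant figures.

Star A is more luminous, by a factor of 24.9.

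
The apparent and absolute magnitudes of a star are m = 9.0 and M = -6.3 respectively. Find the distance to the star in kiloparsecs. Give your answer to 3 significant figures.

μ = m − M = 15.300
m − M = 5 log₁₀ d − 5
log₁₀ d = (m − M)/5 + 1 = 4.0600
d = 10^4.0600 = 11480 pc
= 11.48 kpc

d ≈ 11.5 kpc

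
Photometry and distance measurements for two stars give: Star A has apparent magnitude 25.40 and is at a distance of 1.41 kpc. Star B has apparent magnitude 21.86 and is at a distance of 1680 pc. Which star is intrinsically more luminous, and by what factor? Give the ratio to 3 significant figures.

Star B is more luminous, by a factor of 37.0.

Star A: d = 1.41 kpc = 1410 pc
Star A: M = m − 5 log₁₀ d + 5 = 25.40 − 5·3.1492 + 5 = 14.654
Star B: M = m − 5 log₁₀ d + 5 = 21.86 − 5·3.2253 + 5 = 10.733
ΔM = M_A − M_B = 14.654 − (10.733) = 3.920; smaller M is more luminous → Star B.
L ratio = 10^(0.4 |ΔM|) = 10^1.568 = 37.00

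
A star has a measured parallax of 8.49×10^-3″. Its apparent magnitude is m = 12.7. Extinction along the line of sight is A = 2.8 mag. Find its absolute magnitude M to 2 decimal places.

d = 1/p = 1/8.49×10^-3″ = 117.8 pc
5 log₁₀(d/10 pc) = 5 log₁₀(117.8) − 5 = 5.355
M = m − 5 log₁₀(d/10) − A = 12.7 − 5.355 − 2.8 = 4.545

M ≈ 4.54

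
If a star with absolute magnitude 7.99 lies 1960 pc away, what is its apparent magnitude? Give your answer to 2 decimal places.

m = M + 5 log₁₀ d − 5 = 7.99 + 5·3.2923 − 5 = 19.451

m ≈ 19.45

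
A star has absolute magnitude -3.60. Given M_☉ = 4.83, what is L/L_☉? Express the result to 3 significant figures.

L/L_☉ ≈ 2360

M − M_☉ = -3.60 − 4.83 = -8.430
L/L_☉ = 10^(−0.4 (M − M_☉)) = 10^3.372 = 2355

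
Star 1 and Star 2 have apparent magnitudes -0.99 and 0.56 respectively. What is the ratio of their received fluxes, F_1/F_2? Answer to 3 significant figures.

F_1/F_2 ≈ 4.17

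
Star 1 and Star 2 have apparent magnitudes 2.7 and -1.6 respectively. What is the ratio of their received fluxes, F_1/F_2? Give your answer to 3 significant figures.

F_1/F_2 ≈ 0.0191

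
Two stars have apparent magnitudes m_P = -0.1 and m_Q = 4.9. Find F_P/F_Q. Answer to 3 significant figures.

F_P/F_Q ≈ 100

Δm = -0.1 − (4.9) = -5.0
Flux ratio = 10^(−0.4 Δm) = 10^(−0.4 × -5.0) = 10^2.000 = 100.0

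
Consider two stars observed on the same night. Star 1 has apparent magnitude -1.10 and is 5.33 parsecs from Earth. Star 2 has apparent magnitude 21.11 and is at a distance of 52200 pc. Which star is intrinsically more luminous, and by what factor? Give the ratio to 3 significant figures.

Star 1 is more luminous, by a factor of 7.98.

Star 1: M = m − 5 log₁₀ d + 5 = -1.10 − 5·0.7267 + 5 = 0.266
Star 2: M = m − 5 log₁₀ d + 5 = 21.11 − 5·4.7177 + 5 = 2.522
ΔM = M_1 − M_2 = 0.266 − (2.522) = -2.255; smaller M is more luminous → Star 1.
L ratio = 10^(0.4 |ΔM|) = 10^0.902 = 7.982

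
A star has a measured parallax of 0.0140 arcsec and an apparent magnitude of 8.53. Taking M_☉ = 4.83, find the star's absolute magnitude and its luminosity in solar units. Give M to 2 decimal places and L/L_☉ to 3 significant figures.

d = 1/p = 1/0.0140″ = 71.43 pc
M = m − 5 log₁₀ d + 5 = 8.53 − 5·1.8539 + 5 = 4.261
M − M_☉ = 4.261 − 4.83 = -0.569
L/L_☉ = 10^(−0.4 × -0.569) = 1.689

M ≈ 4.26; L/L_☉ ≈ 1.69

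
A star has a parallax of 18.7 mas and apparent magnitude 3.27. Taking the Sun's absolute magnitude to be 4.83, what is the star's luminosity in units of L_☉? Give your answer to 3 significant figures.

d = 1/p = 1000/18.7 mas = 53.48 pc
M = m − 5 log₁₀ d + 5 = 3.27 − 5·1.7282 + 5 = -0.371
M − M_☉ = -0.371 − 4.83 = -5.201
L/L_☉ = 10^(−0.4 × -5.201) = 120.3

L/L_☉ ≈ 120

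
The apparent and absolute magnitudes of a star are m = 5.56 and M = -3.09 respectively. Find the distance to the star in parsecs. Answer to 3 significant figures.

d ≈ 537 pc

μ = m − M = 8.650
m − M = 5 log₁₀ d − 5
log₁₀ d = (m − M)/5 + 1 = 2.7300
d = 10^2.7300 = 537.0 pc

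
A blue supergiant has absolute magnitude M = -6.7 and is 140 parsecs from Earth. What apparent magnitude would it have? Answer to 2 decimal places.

m = M + 5 log₁₀ d − 5 = -6.7 + 5·2.1461 − 5 = -0.969

m ≈ -0.97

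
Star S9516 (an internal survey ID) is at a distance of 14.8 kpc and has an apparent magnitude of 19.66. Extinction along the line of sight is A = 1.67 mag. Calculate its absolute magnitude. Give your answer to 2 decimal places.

M ≈ 2.14

d = 14.8 kpc = 14800 pc
5 log₁₀(d/10 pc) = 5 log₁₀(14800) − 5 = 15.851
M = m − 5 log₁₀(d/10) − A = 19.66 − 15.851 − 1.67 = 2.139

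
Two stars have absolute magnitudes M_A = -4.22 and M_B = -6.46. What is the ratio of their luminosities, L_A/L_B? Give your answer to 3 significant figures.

ΔM = M_A − M_B = 2.24
L_A/L_B = 10^(−0.4 ΔM) = 10^-0.896 = 0.1271

L_A/L_B ≈ 0.127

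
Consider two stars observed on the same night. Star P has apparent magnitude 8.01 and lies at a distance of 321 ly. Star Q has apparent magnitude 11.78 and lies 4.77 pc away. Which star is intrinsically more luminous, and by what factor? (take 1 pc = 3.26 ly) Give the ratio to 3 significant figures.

Star P is more luminous, by a factor of 13700.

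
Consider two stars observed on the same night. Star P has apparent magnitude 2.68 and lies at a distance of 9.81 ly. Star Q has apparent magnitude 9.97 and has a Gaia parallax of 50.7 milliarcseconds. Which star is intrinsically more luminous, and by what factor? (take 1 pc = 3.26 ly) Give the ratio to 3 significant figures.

Star P is more luminous, by a factor of 19.2.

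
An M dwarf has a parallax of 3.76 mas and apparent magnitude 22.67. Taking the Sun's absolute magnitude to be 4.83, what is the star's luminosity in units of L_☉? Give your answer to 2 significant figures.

d = 1/p = 1000/3.76 mas = 266.0 pc
M = m − 5 log₁₀ d + 5 = 22.67 − 5·2.4248 + 5 = 15.546
M − M_☉ = 15.546 − 4.83 = 10.716
L/L_☉ = 10^(−0.4 × 10.716) = 5.172×10^-5

L/L_☉ ≈ 5.2×10^-5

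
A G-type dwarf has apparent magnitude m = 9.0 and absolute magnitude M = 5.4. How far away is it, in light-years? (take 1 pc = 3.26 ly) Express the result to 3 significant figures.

d ≈ 171 ly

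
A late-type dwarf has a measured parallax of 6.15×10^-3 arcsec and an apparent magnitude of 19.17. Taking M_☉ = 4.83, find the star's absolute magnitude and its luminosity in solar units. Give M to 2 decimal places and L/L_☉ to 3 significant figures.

d = 1/p = 1/6.15×10^-3″ = 162.6 pc
M = m − 5 log₁₀ d + 5 = 19.17 − 5·2.2111 + 5 = 13.114
M − M_☉ = 13.114 − 4.83 = 8.284
L/L_☉ = 10^(−0.4 × 8.284) = 4.856×10^-4

M ≈ 13.11; L/L_☉ ≈ 4.86×10^-4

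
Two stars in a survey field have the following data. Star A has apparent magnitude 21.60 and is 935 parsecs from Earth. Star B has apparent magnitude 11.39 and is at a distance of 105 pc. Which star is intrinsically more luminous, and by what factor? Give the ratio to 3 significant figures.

Star A: M = m − 5 log₁₀ d + 5 = 21.60 − 5·2.9708 + 5 = 11.746
Star B: M = m − 5 log₁₀ d + 5 = 11.39 − 5·2.0212 + 5 = 6.284
ΔM = M_A − M_B = 11.746 − (6.284) = 5.462; smaller M is more luminous → Star B.
L ratio = 10^(0.4 |ΔM|) = 10^2.185 = 153.0

Star B is more luminous, by a factor of 153.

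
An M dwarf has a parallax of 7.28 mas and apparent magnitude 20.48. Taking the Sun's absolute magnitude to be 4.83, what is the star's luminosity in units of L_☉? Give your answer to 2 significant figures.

L/L_☉ ≈ 1.0×10^-4

d = 1/p = 1000/7.28 mas = 137.4 pc
M = m − 5 log₁₀ d + 5 = 20.48 − 5·2.1379 + 5 = 14.791
M − M_☉ = 14.791 − 4.83 = 9.961
L/L_☉ = 10^(−0.4 × 9.961) = 1.037×10^-4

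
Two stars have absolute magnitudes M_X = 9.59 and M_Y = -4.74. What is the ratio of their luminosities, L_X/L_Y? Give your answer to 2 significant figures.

L_X/L_Y ≈ 1.9×10^-6

ΔM = M_X − M_Y = 14.33
L_X/L_Y = 10^(−0.4 ΔM) = 10^-5.732 = 1.854×10^-6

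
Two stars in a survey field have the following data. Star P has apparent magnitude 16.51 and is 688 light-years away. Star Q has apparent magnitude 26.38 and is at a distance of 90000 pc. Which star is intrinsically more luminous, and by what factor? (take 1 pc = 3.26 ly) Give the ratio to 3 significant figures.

Star P: d = 688 ly / 3.26 = 211.0 pc
Star P: M = m − 5 log₁₀ d + 5 = 16.51 − 5·2.3244 + 5 = 9.888
Star Q: M = m − 5 log₁₀ d + 5 = 26.38 − 5·4.9542 + 5 = 6.609
ΔM = M_P − M_Q = 9.888 − (6.609) = 3.279; smaller M is more luminous → Star Q.
L ratio = 10^(0.4 |ΔM|) = 10^1.312 = 20.50

Star Q is more luminous, by a factor of 20.5.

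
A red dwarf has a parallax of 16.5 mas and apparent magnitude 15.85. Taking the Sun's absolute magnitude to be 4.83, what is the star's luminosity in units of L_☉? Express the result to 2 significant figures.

L/L_☉ ≈ 1.4×10^-3

d = 1/p = 1000/16.5 mas = 60.61 pc
M = m − 5 log₁₀ d + 5 = 15.85 − 5·1.7825 + 5 = 11.937
M − M_☉ = 11.937 − 4.83 = 7.107
L/L_☉ = 10^(−0.4 × 7.107) = 1.436×10^-3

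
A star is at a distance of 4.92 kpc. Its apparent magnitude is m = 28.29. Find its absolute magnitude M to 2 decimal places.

M ≈ 14.83

d = 4.92 kpc = 4920 pc
5 log₁₀(d/10 pc) = 5 log₁₀(4920) − 5 = 13.460
M = m − 5 log₁₀(d/10) = 28.29 − 13.460 = 14.830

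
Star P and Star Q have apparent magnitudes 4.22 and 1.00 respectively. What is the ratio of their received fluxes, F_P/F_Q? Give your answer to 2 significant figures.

F_P/F_Q ≈ 0.052

Δm = 4.22 − (1.00) = 3.22
Flux ratio = 10^(−0.4 Δm) = 10^(−0.4 × 3.22) = 10^-1.288 = 0.05152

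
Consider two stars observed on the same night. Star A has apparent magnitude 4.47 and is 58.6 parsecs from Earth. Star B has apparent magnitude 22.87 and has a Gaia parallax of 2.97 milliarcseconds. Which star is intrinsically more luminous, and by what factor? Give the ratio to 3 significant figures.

Star A: M = m − 5 log₁₀ d + 5 = 4.47 − 5·1.7679 + 5 = 0.631
Star B: p = 2.97 mas = 2.97×10^-3″ → d = 1/p = 336.7 pc
Star B: M = m − 5 log₁₀ d + 5 = 22.87 − 5·2.5272 + 5 = 15.234
ΔM = M_A − M_B = 0.631 − (15.234) = -14.603; smaller M is more luminous → Star A.
L ratio = 10^(0.4 |ΔM|) = 10^5.841 = 693900

Star A is more luminous, by a factor of 694000.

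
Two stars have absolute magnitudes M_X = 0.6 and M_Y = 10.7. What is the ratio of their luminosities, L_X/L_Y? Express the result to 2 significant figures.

ΔM = M_X − M_Y = -10.1
L_X/L_Y = 10^(−0.4 ΔM) = 10^4.040 = 10960

L_X/L_Y ≈ 11000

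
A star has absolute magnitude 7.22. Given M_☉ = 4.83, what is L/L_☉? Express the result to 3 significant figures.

M − M_☉ = 7.22 − 4.83 = 2.390
L/L_☉ = 10^(−0.4 (M − M_☉)) = 10^-0.956 = 0.1107

L/L_☉ ≈ 0.111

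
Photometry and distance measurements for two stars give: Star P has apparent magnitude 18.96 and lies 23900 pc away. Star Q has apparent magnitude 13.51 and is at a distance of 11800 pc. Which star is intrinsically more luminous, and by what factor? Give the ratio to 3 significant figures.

Star Q is more luminous, by a factor of 36.9.

Star P: M = m − 5 log₁₀ d + 5 = 18.96 − 5·4.3784 + 5 = 2.068
Star Q: M = m − 5 log₁₀ d + 5 = 13.51 − 5·4.0719 + 5 = -1.849
ΔM = M_P − M_Q = 2.068 − (-1.849) = 3.917; smaller M is more luminous → Star Q.
L ratio = 10^(0.4 |ΔM|) = 10^1.567 = 36.90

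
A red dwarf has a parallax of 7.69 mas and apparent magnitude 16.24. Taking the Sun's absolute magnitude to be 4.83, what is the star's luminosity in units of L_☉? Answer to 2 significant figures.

L/L_☉ ≈ 4.6×10^-3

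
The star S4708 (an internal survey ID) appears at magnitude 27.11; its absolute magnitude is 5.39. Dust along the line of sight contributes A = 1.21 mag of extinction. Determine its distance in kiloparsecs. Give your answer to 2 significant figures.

m − M = 5 log₁₀(d/10 pc) + A  ⇒  27.11 − (5.39) − 1.21 = 5 log₁₀(d/10)
20.510 = 5 log₁₀(d/10)
log₁₀ d = (m − M − A)/5 + 1 = 5.1020
d = 10^5.1020 = 126500 pc
= 126.5 kpc

d ≈ 130 kpc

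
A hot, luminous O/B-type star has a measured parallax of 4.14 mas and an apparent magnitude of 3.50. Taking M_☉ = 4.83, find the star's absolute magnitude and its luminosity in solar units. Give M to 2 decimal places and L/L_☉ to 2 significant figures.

M ≈ -3.41; L/L_☉ ≈ 2000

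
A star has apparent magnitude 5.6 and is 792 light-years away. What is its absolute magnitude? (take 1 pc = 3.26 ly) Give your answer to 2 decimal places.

M ≈ -1.33

d = 792 ly / 3.26 = 242.9 pc
5 log₁₀(d/10 pc) = 5 log₁₀(242.9) − 5 = 6.928
M = m − 5 log₁₀(d/10) = 5.6 − 6.928 = -1.328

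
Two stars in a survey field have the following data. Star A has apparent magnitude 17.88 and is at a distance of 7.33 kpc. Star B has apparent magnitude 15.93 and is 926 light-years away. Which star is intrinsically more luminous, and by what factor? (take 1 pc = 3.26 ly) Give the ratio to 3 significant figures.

Star A is more luminous, by a factor of 111.

Star A: d = 7.33 kpc = 7330 pc
Star A: M = m − 5 log₁₀ d + 5 = 17.88 − 5·3.8651 + 5 = 3.554
Star B: d = 926 ly / 3.26 = 284.0 pc
Star B: M = m − 5 log₁₀ d + 5 = 15.93 − 5·2.4534 + 5 = 8.663
ΔM = M_A − M_B = 3.554 − (8.663) = -5.109; smaller M is more luminous → Star A.
L ratio = 10^(0.4 |ΔM|) = 10^2.043 = 110.5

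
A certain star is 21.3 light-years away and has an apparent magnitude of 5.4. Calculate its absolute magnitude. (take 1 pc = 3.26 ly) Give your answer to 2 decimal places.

M ≈ 6.32

d = 21.3 ly / 3.26 = 6.534 pc
5 log₁₀(d/10 pc) = 5 log₁₀(6.534) − 5 = -0.924
M = m − 5 log₁₀(d/10) = 5.4 + 0.924 = 6.324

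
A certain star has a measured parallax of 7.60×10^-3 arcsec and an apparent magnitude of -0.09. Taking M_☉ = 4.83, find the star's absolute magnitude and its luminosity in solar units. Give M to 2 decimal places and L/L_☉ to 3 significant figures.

d = 1/p = 1/7.60×10^-3″ = 131.6 pc
M = m − 5 log₁₀ d + 5 = -0.09 − 5·2.1192 + 5 = -5.686
M − M_☉ = -5.686 − 4.83 = -10.516
L/L_☉ = 10^(−0.4 × -10.516) = 16080

M ≈ -5.69; L/L_☉ ≈ 16100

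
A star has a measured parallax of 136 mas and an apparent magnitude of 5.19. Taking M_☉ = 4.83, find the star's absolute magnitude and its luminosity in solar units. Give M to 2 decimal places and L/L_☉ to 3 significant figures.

M ≈ 5.86; L/L_☉ ≈ 0.388

d = 1/p = 1000/136 mas = 7.353 pc
M = m − 5 log₁₀ d + 5 = 5.19 − 5·0.8665 + 5 = 5.858
M − M_☉ = 5.858 − 4.83 = 1.028
L/L_☉ = 10^(−0.4 × 1.028) = 0.3881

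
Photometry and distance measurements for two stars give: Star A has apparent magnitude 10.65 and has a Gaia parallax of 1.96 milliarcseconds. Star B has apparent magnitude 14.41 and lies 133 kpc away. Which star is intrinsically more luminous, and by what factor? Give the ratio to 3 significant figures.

Star A: p = 1.96 mas = 1.96×10^-3″ → d = 1/p = 510.2 pc
Star A: M = m − 5 log₁₀ d + 5 = 10.65 − 5·2.7077 + 5 = 2.111
Star B: d = 133 kpc = 133000 pc
Star B: M = m − 5 log₁₀ d + 5 = 14.41 − 5·5.1239 + 5 = -6.209
ΔM = M_A − M_B = 2.111 − (-6.209) = 8.321; smaller M is more luminous → Star B.
L ratio = 10^(0.4 |ΔM|) = 10^3.328 = 2129

Star B is more luminous, by a factor of 2130.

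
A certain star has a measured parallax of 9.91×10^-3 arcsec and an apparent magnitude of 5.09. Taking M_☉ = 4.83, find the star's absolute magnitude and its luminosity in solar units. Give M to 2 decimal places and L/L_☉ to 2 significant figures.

M ≈ 0.07; L/L_☉ ≈ 80

d = 1/p = 1/9.91×10^-3″ = 100.9 pc
M = m − 5 log₁₀ d + 5 = 5.09 − 5·2.0039 + 5 = 0.070
M − M_☉ = 0.070 − 4.83 = -4.760
L/L_☉ = 10^(−0.4 × -4.760) = 80.14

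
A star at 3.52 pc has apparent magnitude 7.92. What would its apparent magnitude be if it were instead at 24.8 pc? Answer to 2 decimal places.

Flux ∝ 1/d², so Δm = 5 log₁₀(d₂/d₁) = 5 log₁₀(24.8/3.52) = 4.240
m₂ = m₁ + Δm = 7.92 + (4.240) = 12.160

m ≈ 12.16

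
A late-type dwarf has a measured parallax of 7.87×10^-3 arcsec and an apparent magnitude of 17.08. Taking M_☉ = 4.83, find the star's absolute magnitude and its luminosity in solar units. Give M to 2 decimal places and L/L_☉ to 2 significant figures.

M ≈ 11.56; L/L_☉ ≈ 2.0×10^-3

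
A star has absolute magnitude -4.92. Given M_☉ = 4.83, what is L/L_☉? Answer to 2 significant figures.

L/L_☉ ≈ 7900

M − M_☉ = -4.92 − 4.83 = -9.750
L/L_☉ = 10^(−0.4 (M − M_☉)) = 10^3.900 = 7943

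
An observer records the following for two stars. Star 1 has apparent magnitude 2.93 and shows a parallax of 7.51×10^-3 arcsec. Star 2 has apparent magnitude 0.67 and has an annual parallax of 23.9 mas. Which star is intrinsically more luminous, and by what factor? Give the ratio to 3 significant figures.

Star 1 is more luminous, by a factor of 1.26.

Star 1: d = 1/p = 1/7.51×10^-3″ = 133.2 pc
Star 1: M = m − 5 log₁₀ d + 5 = 2.93 − 5·2.1244 + 5 = -2.692
Star 2: p = 23.9 mas = 0.0239″ → d = 1/p = 41.84 pc
Star 2: M = m − 5 log₁₀ d + 5 = 0.67 − 5·1.6216 + 5 = -2.438
ΔM = M_1 − M_2 = -2.692 − (-2.438) = -0.254; smaller M is more luminous → Star 1.
L ratio = 10^(0.4 |ΔM|) = 10^0.102 = 1.263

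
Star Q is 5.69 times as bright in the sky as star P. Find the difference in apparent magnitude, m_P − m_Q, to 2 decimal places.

Pogson: Δm = −2.5 log₁₀(ratio) = −2.5 log₁₀(5.69) = −2.5 × 0.7551 = -1.888
Star Q is brighter so has the smaller magnitude: m_P − m_Q is positive.

m_P − m_Q ≈ 1.89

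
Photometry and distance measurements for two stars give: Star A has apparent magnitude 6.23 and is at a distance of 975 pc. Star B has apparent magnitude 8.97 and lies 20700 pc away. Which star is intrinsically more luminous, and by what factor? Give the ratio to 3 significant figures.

Star B is more luminous, by a factor of 36.1.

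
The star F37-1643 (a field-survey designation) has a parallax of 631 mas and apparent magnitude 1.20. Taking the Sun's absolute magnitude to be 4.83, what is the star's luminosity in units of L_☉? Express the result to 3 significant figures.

L/L_☉ ≈ 0.711

d = 1/p = 1000/631 mas = 1.585 pc
M = m − 5 log₁₀ d + 5 = 1.20 − 5·0.2000 + 5 = 5.200
M − M_☉ = 5.200 − 4.83 = 0.370
L/L_☉ = 10^(−0.4 × 0.370) = 0.7111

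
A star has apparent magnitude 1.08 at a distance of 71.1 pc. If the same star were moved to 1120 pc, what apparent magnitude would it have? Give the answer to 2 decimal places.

Flux ∝ 1/d², so Δm = 5 log₁₀(d₂/d₁) = 5 log₁₀(1120/71.1) = 5.987
m₂ = m₁ + Δm = 1.08 + (5.987) = 7.067

m ≈ 7.07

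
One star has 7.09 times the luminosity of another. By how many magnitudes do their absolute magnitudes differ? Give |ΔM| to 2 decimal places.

Pogson: ΔM = −2.5 log₁₀(ratio) = −2.5 log₁₀(7.09) = −2.5 × 0.8506 = -2.127

|ΔM| ≈ 2.13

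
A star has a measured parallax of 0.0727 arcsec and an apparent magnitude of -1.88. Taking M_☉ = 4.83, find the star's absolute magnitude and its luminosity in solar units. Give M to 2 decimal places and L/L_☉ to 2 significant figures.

M ≈ -2.57; L/L_☉ ≈ 910

d = 1/p = 1/0.0727″ = 13.76 pc
M = m − 5 log₁₀ d + 5 = -1.88 − 5·1.1385 + 5 = -2.572
M − M_☉ = -2.572 − 4.83 = -7.402
L/L_☉ = 10^(−0.4 × -7.402) = 914.0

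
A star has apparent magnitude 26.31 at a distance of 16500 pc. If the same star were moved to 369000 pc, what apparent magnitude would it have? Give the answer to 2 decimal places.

Flux ∝ 1/d², so Δm = 5 log₁₀(d₂/d₁) = 5 log₁₀(369000/16500) = 6.748
m₂ = m₁ + Δm = 26.31 + (6.748) = 33.058

m ≈ 33.06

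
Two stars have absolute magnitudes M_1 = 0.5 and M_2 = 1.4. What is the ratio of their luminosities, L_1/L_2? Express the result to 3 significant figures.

ΔM = M_1 − M_2 = -0.9
L_1/L_2 = 10^(−0.4 ΔM) = 10^0.360 = 2.291

L_1/L_2 ≈ 2.29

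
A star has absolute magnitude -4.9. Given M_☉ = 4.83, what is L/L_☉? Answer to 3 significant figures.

M − M_☉ = -4.9 − 4.83 = -9.730
L/L_☉ = 10^(−0.4 (M − M_☉)) = 10^3.892 = 7798

L/L_☉ ≈ 7800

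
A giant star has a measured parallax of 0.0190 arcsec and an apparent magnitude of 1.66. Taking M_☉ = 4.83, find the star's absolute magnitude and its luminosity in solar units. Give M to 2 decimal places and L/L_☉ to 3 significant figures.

M ≈ -1.95; L/L_☉ ≈ 513

d = 1/p = 1/0.0190″ = 52.63 pc
M = m − 5 log₁₀ d + 5 = 1.66 − 5·1.7212 + 5 = -1.946
M − M_☉ = -1.946 − 4.83 = -6.776
L/L_☉ = 10^(−0.4 × -6.776) = 513.4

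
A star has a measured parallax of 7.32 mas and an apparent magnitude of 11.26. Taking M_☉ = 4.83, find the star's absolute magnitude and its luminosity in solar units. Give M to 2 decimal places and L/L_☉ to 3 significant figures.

d = 1/p = 1000/7.32 mas = 136.6 pc
M = m − 5 log₁₀ d + 5 = 11.26 − 5·2.1355 + 5 = 5.583
M − M_☉ = 5.583 − 4.83 = 0.753
L/L_☉ = 10^(−0.4 × 0.753) = 0.5000

M ≈ 5.58; L/L_☉ ≈ 0.500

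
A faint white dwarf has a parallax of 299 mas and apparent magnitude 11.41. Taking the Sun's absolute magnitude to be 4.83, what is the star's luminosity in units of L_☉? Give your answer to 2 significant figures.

d = 1/p = 1000/299 mas = 3.344 pc
M = m − 5 log₁₀ d + 5 = 11.41 − 5·0.5243 + 5 = 13.788
M − M_☉ = 13.788 − 4.83 = 8.958
L/L_☉ = 10^(−0.4 × 8.958) = 2.610×10^-4

L/L_☉ ≈ 2.6×10^-4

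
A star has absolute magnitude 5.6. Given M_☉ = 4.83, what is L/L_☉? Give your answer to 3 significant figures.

M − M_☉ = 5.6 − 4.83 = 0.770
L/L_☉ = 10^(−0.4 (M − M_☉)) = 10^-0.308 = 0.4920

L/L_☉ ≈ 0.492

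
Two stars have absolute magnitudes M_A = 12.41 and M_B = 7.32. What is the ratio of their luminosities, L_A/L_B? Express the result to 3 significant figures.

L_A/L_B ≈ 9.20×10^-3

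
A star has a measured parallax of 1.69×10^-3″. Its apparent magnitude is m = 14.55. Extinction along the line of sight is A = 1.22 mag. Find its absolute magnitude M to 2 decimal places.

M ≈ 4.47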